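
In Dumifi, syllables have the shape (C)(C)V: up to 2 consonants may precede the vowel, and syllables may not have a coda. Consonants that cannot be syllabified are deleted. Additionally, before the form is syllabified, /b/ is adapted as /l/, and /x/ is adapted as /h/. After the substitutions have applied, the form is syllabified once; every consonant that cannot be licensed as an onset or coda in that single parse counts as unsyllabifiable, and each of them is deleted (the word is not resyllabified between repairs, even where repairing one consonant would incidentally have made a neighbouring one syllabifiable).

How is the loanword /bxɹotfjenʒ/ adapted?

hɹofje

Substitution: /b/ → /l/, /x/ → /h/, giving /lhɹotfjenʒ/.
Under (C)(C)V, the unsyllabifiable consonants are /l/, /t/, /n/, /ʒ/ (no codas are permitted; onsets may contain at most 2 consonants).
Deleting the stranded consonants removes /l/, /t/, /n/, /ʒ/.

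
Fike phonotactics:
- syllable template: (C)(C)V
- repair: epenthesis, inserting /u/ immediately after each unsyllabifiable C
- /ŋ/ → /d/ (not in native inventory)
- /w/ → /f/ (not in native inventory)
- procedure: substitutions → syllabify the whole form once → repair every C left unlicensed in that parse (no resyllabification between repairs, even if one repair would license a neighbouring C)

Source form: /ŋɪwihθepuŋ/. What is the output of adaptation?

Substitution: /ŋ/ → /d/, /w/ → /f/, giving /dɪfihθepud/.
Under (C)(C)V, the unsyllabifiable consonants are /d/ (no codas are permitted; onsets may contain at most 2 consonants).
Epenthesis after each stranded consonant: /d/ → /du/.

dɪfihθepudu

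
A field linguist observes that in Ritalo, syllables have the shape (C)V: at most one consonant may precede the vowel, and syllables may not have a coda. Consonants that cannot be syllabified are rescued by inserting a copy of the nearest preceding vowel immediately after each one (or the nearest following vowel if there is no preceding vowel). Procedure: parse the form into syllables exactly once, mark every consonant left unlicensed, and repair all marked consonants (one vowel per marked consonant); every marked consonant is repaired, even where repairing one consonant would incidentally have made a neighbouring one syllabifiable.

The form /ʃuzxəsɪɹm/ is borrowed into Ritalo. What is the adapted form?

ʃuzuxəsɪɹɪmɪ

Syllabifying with onset maximization leaves /z/, /ɹ/, /m/ stranded (no codas are permitted; onsets are limited to one consonant).
Each unlicensed consonant becomes the onset of a new syllable: /z/ → /zu/, /ɹ/ → /ɹɪ/, /m/ → /mɪ/.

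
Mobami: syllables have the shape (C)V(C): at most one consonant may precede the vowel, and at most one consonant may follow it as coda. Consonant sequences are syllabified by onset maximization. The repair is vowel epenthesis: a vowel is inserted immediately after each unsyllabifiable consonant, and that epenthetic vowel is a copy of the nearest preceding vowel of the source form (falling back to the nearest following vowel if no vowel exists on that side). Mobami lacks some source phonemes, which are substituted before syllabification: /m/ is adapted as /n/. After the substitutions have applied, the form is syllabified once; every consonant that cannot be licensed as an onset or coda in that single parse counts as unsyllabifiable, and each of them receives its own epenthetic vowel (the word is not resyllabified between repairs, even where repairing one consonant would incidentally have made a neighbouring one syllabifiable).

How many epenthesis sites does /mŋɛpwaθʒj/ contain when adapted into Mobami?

3

After substitution the input is /nŋɛpwaθʒj/.
The unsyllabifiable consonants are /n/, /ʒ/, /j/; each receives one epenthetic vowel.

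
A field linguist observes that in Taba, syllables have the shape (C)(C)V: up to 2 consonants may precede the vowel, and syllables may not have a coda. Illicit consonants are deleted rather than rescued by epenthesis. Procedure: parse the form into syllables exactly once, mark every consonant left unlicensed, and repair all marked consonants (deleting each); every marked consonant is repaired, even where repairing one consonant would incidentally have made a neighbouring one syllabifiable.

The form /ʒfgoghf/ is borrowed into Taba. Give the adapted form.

fgo

Under (C)(C)V, the unsyllabifiable consonants are /ʒ/, /g/, /h/, /f/ (no codas are permitted; onsets may contain at most 2 consonants).
Deleting the stranded consonants removes /ʒ/, /g/, /h/, /f/.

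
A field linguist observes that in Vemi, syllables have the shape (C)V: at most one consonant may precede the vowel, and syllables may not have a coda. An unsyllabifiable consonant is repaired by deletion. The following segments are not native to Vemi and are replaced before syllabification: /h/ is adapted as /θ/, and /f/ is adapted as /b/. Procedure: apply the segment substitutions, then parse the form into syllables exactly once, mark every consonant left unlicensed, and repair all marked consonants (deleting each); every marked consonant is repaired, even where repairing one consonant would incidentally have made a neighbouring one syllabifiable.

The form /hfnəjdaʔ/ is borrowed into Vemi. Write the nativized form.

Substitution: /h/ → /θ/, /f/ → /b/, giving /θbnəjdaʔ/.
The consonants /θ/, /b/, /j/, /ʔ/ cannot be parsed into a legal (C)V syllable (no codas are permitted; onsets are limited to one consonant).
Deleting the stranded consonants removes /θ/, /b/, /j/, /ʔ/.

nəda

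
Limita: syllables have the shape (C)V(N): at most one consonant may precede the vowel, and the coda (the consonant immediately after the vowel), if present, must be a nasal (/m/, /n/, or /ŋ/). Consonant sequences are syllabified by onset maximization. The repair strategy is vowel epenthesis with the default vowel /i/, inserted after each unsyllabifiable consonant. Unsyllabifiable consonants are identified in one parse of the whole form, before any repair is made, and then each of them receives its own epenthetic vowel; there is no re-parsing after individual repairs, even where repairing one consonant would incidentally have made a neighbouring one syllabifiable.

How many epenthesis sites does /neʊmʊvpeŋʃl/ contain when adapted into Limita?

3

The unsyllabifiable consonants are /v/, /ʃ/, /l/; each receives one epenthetic vowel.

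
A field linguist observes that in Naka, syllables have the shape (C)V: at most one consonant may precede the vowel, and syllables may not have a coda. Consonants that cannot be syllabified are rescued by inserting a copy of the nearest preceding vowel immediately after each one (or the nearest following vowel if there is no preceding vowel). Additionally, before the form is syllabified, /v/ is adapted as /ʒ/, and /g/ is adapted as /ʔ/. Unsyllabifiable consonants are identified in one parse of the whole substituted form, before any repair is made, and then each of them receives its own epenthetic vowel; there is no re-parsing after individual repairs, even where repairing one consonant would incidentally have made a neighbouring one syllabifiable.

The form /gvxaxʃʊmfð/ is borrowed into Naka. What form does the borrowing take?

ʔaʒaxaxaʃʊmʊfʊðʊ

Substitution: /g/ → /ʔ/, /v/ → /ʒ/, giving /ʔʒxaxʃʊmfð/.
The consonants /ʔ/, /ʒ/, /x/, /m/, /f/, /ð/ cannot be parsed into a legal (C)V syllable (no codas are permitted; onsets are limited to one consonant).
Inserting the epenthetic vowel yields /ʔ/ → /ʔa/, /ʒ/ → /ʒa/, /x/ → /xa/, /m/ → /mʊ/, /f/ → /fʊ/, /ð/ → /ðʊ/.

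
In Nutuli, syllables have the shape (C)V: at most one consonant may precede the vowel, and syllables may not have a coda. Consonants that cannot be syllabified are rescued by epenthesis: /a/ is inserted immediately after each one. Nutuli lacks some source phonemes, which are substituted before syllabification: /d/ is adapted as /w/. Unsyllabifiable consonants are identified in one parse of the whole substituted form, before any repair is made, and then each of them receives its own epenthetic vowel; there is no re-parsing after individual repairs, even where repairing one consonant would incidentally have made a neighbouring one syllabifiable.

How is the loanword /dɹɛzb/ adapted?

waɹɛzaba

Substitution: /d/ → /w/, giving /wɹɛzb/.
Syllabifying with onset maximization leaves /w/, /z/, /b/ stranded (no codas are permitted; onsets are limited to one consonant).
Inserting the epenthetic vowel yields /w/ → /wa/, /z/ → /za/, /b/ → /ba/.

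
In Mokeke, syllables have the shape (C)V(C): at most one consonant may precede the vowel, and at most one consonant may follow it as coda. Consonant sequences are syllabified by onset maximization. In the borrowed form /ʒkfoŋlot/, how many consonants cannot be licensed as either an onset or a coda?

Syllabifying with onset maximization leaves /ʒ/, /k/ stranded (at most one coda consonant is licensed; onsets are limited to one consonant).

2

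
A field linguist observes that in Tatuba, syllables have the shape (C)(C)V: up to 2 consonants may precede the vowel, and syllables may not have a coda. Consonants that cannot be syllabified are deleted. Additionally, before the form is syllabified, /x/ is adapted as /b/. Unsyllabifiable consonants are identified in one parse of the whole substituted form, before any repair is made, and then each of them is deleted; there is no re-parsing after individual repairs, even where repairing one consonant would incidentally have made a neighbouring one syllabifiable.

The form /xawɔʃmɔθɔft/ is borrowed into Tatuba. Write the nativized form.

bawɔʃmɔθɔ

Substitution: /x/ → /b/, giving /bawɔʃmɔθɔft/.
Under (C)(C)V, the unsyllabifiable consonants are /f/, /t/ (no codas are permitted; onsets may contain at most 2 consonants).
Deleting the stranded consonants removes /f/, /t/.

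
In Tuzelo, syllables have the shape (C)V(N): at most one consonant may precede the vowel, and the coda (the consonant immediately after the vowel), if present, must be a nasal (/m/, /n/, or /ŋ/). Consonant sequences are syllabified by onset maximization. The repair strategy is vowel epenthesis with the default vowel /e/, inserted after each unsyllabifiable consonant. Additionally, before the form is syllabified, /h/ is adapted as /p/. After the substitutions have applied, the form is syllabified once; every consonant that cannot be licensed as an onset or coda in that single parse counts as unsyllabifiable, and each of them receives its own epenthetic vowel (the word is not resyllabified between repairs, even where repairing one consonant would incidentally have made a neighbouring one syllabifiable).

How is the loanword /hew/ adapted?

pewe

Substitution: /h/ → /p/, giving /pew/.
Syllabifying with onset maximization leaves /w/ stranded (only a nasal (/m/, /n/, or /ŋ/) is licensed in coda position; onsets are limited to one consonant).
Each unlicensed consonant becomes the onset of a new syllable: /w/ → /we/.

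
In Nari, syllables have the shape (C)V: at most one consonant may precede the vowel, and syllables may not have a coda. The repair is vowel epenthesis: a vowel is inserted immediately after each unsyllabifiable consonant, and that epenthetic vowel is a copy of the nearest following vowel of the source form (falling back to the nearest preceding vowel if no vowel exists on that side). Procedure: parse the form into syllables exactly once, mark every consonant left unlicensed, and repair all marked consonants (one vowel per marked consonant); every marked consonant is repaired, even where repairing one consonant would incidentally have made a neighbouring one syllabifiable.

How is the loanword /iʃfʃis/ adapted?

The consonants /ʃ/, /f/, /s/ cannot be parsed into a legal (C)V syllable (no codas are permitted; onsets are limited to one consonant).
Epenthesis after each stranded consonant: /ʃ/ → /ʃi/, /f/ → /fi/, /s/ → /si/.

iʃifiʃisi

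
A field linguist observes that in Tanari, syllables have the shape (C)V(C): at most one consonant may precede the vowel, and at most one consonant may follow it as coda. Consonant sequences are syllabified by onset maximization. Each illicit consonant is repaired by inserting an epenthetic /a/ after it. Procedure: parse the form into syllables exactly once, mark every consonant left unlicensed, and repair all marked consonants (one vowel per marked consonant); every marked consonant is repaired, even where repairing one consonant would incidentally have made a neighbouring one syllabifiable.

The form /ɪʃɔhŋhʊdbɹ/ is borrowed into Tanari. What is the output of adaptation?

Syllabifying with onset maximization leaves /ŋ/, /b/, /ɹ/ stranded (at most one coda consonant is licensed; onsets are limited to one consonant).
Inserting the epenthetic vowel yields /ŋ/ → /ŋa/, /b/ → /ba/, /ɹ/ → /ɹa/.

ɪʃɔhŋahʊdbaɹa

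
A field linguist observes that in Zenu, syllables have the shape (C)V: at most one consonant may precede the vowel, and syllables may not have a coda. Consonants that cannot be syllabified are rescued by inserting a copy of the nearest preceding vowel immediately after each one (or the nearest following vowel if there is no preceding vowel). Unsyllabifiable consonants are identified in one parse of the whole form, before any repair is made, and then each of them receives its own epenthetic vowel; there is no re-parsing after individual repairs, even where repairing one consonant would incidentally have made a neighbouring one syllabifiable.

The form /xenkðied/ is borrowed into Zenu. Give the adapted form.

xenekeðiede

Under (C)V, the unsyllabifiable consonants are /n/, /k/, /d/ (no codas are permitted; onsets are limited to one consonant).
Inserting the epenthetic vowel yields /n/ → /ne/, /k/ → /ke/, /d/ → /de/.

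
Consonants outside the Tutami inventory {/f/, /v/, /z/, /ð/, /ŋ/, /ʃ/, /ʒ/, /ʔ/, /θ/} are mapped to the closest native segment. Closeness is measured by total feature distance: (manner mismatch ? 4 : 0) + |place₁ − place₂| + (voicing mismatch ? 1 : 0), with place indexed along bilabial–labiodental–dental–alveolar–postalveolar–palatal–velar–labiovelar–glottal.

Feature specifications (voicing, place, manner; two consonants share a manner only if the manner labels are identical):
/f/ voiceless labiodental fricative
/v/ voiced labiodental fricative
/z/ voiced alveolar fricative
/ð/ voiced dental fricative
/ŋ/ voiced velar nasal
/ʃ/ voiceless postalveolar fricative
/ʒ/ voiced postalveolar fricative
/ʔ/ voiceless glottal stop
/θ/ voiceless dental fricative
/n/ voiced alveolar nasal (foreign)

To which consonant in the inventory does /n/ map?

/ŋ/ is closest: same manner (nasal), place distance 3 (alveolar→velar), same voicing; total 3. Next closest is /z/ at distance 4.

ŋ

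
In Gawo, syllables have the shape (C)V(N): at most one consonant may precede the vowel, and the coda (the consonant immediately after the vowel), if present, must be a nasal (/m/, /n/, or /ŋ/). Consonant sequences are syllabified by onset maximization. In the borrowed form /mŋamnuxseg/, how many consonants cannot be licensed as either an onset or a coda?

The consonants /m/, /x/, /g/ cannot be parsed into a legal (C)V(N) syllable (only a nasal (/m/, /n/, or /ŋ/) is licensed in coda position; onsets are limited to one consonant).

3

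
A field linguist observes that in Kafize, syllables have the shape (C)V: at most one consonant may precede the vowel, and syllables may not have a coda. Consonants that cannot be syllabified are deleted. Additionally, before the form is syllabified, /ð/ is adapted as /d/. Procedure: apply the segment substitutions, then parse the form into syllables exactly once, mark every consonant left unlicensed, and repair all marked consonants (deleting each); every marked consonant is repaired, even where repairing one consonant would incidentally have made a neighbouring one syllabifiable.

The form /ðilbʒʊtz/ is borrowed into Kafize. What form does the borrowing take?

Substitution: /ð/ → /d/, giving /dilbʒʊtz/.
Under (C)V, the unsyllabifiable consonants are /l/, /b/, /t/, /z/ (no codas are permitted; onsets are limited to one consonant).
Deleting the stranded consonants removes /l/, /b/, /t/, /z/.

diʒʊ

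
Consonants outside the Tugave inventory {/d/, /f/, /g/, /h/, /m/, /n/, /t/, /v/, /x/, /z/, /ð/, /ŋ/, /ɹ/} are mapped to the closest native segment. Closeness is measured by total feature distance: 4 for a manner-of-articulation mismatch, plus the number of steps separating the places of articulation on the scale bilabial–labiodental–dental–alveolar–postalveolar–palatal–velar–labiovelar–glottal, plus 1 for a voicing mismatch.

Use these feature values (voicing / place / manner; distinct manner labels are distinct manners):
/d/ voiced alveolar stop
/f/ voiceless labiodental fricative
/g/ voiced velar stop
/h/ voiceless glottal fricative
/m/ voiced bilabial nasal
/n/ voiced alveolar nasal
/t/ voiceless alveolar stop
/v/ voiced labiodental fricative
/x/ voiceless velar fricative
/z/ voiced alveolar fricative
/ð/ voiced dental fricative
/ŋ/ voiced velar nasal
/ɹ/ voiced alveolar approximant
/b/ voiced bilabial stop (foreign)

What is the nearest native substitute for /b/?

d

/d/ is closest: same manner (stop), place distance 3 (bilabial→alveolar), same voicing; total 3. Next closest is /m/ at distance 4.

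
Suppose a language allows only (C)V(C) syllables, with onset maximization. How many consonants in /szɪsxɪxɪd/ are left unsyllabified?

1

Under (C)V(C), the unsyllabifiable consonants are /s/ (at most one coda consonant is licensed; onsets are limited to one consonant).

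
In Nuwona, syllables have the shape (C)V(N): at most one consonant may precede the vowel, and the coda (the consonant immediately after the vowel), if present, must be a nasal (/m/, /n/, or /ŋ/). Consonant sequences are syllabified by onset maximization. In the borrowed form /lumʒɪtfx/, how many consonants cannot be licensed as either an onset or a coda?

Syllabifying with onset maximization leaves /t/, /f/, /x/ stranded (only a nasal (/m/, /n/, or /ŋ/) is licensed in coda position; onsets are limited to one consonant).

3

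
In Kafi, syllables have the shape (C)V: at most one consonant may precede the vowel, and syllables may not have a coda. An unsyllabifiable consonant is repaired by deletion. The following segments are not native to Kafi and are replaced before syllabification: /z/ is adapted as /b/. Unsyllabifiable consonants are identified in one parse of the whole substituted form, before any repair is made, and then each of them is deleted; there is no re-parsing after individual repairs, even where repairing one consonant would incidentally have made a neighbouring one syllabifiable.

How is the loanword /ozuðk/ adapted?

obu

Substitution: /z/ → /b/, giving /obuðk/.
Syllabifying with onset maximization leaves /ð/, /k/ stranded (no codas are permitted; onsets are limited to one consonant).
Each unlicensed consonant is deleted: /ð/, /k/.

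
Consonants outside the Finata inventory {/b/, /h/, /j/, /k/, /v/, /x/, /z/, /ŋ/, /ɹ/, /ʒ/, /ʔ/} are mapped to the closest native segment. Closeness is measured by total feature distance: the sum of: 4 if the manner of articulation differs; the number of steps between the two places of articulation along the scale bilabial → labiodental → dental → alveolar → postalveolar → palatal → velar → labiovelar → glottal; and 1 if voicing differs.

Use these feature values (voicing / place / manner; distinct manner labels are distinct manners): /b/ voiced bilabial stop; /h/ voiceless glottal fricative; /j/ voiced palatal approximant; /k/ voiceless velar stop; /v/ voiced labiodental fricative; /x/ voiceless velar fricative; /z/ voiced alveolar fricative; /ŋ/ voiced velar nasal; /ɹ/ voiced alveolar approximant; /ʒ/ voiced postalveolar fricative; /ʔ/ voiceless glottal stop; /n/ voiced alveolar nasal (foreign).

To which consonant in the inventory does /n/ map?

ŋ

/ŋ/ is closest: same manner (nasal), place distance 3 (alveolar→velar), same voicing; total 3. Next closest is /z/ at distance 4.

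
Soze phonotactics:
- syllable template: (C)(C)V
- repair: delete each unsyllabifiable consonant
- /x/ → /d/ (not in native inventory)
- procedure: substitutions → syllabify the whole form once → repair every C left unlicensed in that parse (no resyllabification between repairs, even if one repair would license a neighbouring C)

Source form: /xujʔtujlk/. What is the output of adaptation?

Substitution: /x/ → /d/, giving /dujʔtujlk/.
Syllabifying with onset maximization leaves /j/, /j/, /l/, /k/ stranded (no codas are permitted; onsets may contain at most 2 consonants).
Deletion applies to /j/, /j/, /l/, /k/.

duʔtu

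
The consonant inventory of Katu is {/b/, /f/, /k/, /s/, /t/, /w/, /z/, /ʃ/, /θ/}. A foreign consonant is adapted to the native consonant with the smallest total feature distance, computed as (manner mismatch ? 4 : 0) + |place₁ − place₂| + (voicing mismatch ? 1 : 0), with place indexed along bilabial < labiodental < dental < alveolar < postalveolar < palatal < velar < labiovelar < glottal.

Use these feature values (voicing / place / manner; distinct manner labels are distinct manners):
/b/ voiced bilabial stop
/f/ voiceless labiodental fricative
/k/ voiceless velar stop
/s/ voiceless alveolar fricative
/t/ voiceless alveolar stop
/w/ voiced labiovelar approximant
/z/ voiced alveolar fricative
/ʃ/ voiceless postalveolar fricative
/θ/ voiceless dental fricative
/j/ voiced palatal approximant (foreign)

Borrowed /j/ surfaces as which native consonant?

w

/w/ is closest: same manner (approximant), place distance 2 (palatal→labiovelar), same voicing; total 2. Next closest is /k/ at distance 6.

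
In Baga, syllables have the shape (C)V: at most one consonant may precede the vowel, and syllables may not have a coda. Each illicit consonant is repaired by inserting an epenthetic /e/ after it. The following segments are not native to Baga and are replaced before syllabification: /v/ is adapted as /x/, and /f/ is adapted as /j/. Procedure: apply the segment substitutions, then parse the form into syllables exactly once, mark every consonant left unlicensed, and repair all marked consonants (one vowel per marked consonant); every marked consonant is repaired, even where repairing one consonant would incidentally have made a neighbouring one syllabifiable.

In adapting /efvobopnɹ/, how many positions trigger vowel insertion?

After substitution the input is /ejxobopnɹ/.
The unsyllabifiable consonants are /j/, /p/, /n/, /ɹ/; each receives one epenthetic vowel.

4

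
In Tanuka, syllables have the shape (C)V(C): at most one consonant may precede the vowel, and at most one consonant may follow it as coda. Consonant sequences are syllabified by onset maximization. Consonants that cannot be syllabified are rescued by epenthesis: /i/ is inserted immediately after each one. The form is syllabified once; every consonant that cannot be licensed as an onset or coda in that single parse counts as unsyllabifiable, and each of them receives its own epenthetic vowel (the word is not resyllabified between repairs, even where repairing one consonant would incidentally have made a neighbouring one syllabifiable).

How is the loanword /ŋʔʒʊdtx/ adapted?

Under (C)V(C), the unsyllabifiable consonants are /ŋ/, /ʔ/, /t/, /x/ (at most one coda consonant is licensed; onsets are limited to one consonant).
Epenthesis after each stranded consonant: /ŋ/ → /ŋi/, /ʔ/ → /ʔi/, /t/ → /ti/, /x/ → /xi/.

ŋiʔiʒʊdtixi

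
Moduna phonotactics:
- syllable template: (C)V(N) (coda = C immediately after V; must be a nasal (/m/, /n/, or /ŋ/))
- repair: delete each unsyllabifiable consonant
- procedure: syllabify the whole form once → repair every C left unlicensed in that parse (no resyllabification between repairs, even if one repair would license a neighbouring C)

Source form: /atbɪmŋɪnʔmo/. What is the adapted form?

abɪmŋɪnmo

Syllabifying with onset maximization leaves /t/, /ʔ/ stranded (only a nasal (/m/, /n/, or /ŋ/) is licensed in coda position; onsets are limited to one consonant).
Each unlicensed consonant is deleted: /t/, /ʔ/.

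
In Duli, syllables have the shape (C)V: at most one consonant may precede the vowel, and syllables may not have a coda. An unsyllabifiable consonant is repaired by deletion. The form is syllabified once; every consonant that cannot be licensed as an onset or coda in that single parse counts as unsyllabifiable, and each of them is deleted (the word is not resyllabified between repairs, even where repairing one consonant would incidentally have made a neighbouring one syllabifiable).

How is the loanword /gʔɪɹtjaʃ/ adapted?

ʔɪja

The consonants /g/, /ɹ/, /t/, /ʃ/ cannot be parsed into a legal (C)V syllable (no codas are permitted; onsets are limited to one consonant).
Deletion applies to /g/, /ɹ/, /t/, /ʃ/.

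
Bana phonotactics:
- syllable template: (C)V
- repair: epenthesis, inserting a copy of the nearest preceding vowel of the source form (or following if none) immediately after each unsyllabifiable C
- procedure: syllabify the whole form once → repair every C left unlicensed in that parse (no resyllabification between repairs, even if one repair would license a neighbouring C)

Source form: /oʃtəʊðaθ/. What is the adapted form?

oʃotəʊðaθa

Syllabifying with onset maximization leaves /ʃ/, /θ/ stranded (no codas are permitted; onsets are limited to one consonant).
Inserting the epenthetic vowel yields /ʃ/ → /ʃo/, /θ/ → /θa/.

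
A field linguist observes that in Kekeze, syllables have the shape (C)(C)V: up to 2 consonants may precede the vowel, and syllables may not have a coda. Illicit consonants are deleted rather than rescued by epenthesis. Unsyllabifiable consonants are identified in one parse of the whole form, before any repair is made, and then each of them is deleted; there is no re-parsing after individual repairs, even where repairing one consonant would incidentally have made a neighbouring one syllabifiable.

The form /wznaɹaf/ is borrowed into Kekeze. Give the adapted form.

Under (C)(C)V, the unsyllabifiable consonants are /w/, /f/ (no codas are permitted; onsets may contain at most 2 consonants).
Deleting the stranded consonants removes /w/, /f/.

znaɹa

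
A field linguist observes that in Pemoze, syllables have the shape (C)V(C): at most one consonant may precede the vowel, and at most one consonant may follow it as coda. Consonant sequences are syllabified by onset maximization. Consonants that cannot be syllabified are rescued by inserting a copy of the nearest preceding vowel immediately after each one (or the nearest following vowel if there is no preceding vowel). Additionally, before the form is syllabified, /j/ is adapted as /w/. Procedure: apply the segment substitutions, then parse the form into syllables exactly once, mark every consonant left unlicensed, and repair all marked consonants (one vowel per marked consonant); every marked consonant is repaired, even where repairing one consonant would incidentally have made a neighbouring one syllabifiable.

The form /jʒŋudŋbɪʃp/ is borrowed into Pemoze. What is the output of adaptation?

Substitution: /j/ → /w/, giving /wʒŋudŋbɪʃp/.
Syllabifying with onset maximization leaves /w/, /ʒ/, /ŋ/, /p/ stranded (at most one coda consonant is licensed; onsets are limited to one consonant).
Each unlicensed consonant becomes the onset of a new syllable: /w/ → /wu/, /ʒ/ → /ʒu/, /ŋ/ → /ŋu/, /p/ → /pɪ/.

wuʒuŋudŋubɪʃpɪ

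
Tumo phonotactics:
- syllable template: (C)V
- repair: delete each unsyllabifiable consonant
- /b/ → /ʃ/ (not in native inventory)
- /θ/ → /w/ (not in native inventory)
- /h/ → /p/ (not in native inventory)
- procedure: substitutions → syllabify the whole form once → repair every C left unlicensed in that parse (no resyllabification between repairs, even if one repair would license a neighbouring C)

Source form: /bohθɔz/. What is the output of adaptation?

Substitution: /b/ → /ʃ/, /h/ → /p/, /θ/ → /w/, giving /ʃopwɔz/.
Syllabifying with onset maximization leaves /p/, /z/ stranded (no codas are permitted; onsets are limited to one consonant).
Deletion applies to /p/, /z/.

ʃowɔ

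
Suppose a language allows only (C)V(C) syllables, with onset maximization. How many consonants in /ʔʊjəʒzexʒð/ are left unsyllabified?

2

Syllabifying with onset maximization leaves /ʒ/, /ð/ stranded (at most one coda consonant is licensed; onsets are limited to one consonant).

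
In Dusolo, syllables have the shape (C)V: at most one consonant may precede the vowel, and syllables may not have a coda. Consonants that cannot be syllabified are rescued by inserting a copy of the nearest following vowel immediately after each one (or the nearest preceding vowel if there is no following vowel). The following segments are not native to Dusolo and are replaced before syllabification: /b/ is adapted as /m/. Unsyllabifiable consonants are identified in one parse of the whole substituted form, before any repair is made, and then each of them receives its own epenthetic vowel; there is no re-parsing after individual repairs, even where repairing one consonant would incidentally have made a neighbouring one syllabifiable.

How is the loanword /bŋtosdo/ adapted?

Substitution: /b/ → /m/, giving /mŋtosdo/.
Syllabifying with onset maximization leaves /m/, /ŋ/, /s/ stranded (no codas are permitted; onsets are limited to one consonant).
Inserting the epenthetic vowel yields /m/ → /mo/, /ŋ/ → /ŋo/, /s/ → /so/.

moŋotosodo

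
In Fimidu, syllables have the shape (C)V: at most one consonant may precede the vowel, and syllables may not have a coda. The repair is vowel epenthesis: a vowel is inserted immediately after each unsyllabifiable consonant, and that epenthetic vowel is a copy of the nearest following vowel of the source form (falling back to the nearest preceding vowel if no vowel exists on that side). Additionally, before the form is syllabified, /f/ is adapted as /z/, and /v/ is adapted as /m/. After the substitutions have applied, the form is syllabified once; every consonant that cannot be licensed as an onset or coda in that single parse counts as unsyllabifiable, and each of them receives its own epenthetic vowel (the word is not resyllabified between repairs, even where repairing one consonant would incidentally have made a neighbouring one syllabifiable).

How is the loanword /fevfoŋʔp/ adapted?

zemozoŋoʔopo

Substitution: /f/ → /z/, /v/ → /m/, giving /zemzoŋʔp/.
Syllabifying with onset maximization leaves /m/, /ŋ/, /ʔ/, /p/ stranded (no codas are permitted; onsets are limited to one consonant).
Epenthesis after each stranded consonant: /m/ → /mo/, /ŋ/ → /ŋo/, /ʔ/ → /ʔo/, /p/ → /po/.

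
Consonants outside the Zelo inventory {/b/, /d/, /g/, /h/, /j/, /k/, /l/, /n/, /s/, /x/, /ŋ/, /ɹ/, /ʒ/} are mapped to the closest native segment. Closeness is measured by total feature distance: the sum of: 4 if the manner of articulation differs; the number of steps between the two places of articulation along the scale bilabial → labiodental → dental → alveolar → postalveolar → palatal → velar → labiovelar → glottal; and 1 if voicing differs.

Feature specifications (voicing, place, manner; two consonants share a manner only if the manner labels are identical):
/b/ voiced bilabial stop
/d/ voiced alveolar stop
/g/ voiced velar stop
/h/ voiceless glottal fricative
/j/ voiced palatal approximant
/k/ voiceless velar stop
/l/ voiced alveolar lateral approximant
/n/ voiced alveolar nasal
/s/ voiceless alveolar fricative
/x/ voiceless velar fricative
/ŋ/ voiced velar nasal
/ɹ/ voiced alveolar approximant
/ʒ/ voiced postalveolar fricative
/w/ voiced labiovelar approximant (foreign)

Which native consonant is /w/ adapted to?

j

/j/ is closest: same manner (approximant), place distance 2 (labiovelar→palatal), same voicing; total 2. Next closest is /ɹ/ at distance 4.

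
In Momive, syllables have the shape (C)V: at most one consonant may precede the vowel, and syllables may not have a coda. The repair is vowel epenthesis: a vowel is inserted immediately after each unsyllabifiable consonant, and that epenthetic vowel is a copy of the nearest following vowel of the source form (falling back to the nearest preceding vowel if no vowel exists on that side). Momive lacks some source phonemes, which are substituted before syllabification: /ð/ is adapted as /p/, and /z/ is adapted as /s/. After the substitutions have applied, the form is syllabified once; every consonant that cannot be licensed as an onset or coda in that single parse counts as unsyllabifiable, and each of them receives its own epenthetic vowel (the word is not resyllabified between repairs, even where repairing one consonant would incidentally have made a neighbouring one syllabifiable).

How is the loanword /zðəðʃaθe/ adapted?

səpəpaʃaθe

Substitution: /z/ → /s/, /ð/ → /p/, giving /spəpʃaθe/.
Syllabifying with onset maximization leaves /s/, /p/ stranded (no codas are permitted; onsets are limited to one consonant).
Epenthesis after each stranded consonant: /s/ → /sə/, /p/ → /pa/.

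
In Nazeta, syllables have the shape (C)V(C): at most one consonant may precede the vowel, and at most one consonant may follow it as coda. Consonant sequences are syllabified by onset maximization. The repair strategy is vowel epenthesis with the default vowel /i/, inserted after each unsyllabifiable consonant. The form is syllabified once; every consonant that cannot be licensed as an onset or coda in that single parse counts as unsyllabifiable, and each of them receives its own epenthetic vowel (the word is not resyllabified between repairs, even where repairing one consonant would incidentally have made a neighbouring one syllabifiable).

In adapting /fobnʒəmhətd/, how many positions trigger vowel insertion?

The unsyllabifiable consonants are /n/, /d/; each receives one epenthetic vowel.

2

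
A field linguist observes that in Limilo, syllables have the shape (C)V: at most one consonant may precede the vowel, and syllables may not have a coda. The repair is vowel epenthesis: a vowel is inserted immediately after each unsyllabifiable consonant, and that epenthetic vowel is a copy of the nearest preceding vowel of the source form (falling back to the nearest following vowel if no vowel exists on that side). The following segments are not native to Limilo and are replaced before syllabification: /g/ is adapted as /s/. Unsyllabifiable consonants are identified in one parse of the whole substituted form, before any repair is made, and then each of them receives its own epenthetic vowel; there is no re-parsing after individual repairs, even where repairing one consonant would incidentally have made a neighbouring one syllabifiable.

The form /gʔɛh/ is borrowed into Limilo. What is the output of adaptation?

sɛʔɛhɛ

Substitution: /g/ → /s/, giving /sʔɛh/.
Syllabifying with onset maximization leaves /s/, /h/ stranded (no codas are permitted; onsets are limited to one consonant).
Each unlicensed consonant becomes the onset of a new syllable: /s/ → /sɛ/, /h/ → /hɛ/.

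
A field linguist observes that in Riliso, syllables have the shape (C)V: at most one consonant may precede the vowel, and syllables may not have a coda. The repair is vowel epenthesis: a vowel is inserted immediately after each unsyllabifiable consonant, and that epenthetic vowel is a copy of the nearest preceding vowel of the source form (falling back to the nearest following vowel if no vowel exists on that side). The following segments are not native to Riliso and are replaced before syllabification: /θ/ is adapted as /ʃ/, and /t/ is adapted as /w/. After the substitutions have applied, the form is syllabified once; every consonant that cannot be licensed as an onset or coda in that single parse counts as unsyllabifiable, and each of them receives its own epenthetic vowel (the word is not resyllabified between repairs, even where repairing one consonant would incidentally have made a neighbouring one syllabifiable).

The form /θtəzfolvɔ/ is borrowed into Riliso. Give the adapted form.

ʃəwəzəfolovɔ

Substitution: /θ/ → /ʃ/, /t/ → /w/, giving /ʃwəzfolvɔ/.
Under (C)V, the unsyllabifiable consonants are /ʃ/, /z/, /l/ (no codas are permitted; onsets are limited to one consonant).
Epenthesis after each stranded consonant: /ʃ/ → /ʃə/, /z/ → /zə/, /l/ → /lo/.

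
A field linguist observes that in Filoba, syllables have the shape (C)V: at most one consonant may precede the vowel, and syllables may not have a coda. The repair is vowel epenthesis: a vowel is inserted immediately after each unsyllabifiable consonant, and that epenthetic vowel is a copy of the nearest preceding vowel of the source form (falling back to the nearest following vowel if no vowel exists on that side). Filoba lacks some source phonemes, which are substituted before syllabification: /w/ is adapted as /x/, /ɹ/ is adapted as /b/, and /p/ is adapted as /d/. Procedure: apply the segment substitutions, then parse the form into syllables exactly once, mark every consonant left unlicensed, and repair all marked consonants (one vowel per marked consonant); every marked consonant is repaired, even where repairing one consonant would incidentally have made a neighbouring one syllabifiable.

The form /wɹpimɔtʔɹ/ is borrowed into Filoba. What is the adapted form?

xibidimɔtɔʔɔbɔ

Substitution: /w/ → /x/, /ɹ/ → /b/, /p/ → /d/, giving /xbdimɔtʔb/.
Syllabifying with onset maximization leaves /x/, /b/, /t/, /ʔ/, /b/ stranded (no codas are permitted; onsets are limited to one consonant).
Each unlicensed consonant becomes the onset of a new syllable: /x/ → /xi/, /b/ → /bi/, /t/ → /tɔ/, /ʔ/ → /ʔɔ/, /b/ → /bɔ/.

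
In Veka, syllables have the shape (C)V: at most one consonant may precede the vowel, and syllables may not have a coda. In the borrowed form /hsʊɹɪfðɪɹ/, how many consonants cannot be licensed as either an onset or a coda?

3

Syllabifying with onset maximization leaves /h/, /f/, /ɹ/ stranded (no codas are permitted; onsets are limited to one consonant).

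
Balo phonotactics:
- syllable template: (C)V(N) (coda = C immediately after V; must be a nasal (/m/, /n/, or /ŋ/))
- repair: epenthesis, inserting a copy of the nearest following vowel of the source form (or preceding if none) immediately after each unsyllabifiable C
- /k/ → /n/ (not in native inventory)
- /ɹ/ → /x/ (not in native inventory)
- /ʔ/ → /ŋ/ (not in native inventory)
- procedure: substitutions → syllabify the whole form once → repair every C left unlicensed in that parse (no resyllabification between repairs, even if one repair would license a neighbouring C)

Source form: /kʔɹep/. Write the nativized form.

neŋexepe

Substitution: /k/ → /n/, /ʔ/ → /ŋ/, /ɹ/ → /x/, giving /nŋxep/.
Under (C)V(N), the unsyllabifiable consonants are /n/, /ŋ/, /p/ (only a nasal (/m/, /n/, or /ŋ/) is licensed in coda position; onsets are limited to one consonant).
Each unlicensed consonant becomes the onset of a new syllable: /n/ → /ne/, /ŋ/ → /ŋe/, /p/ → /pe/.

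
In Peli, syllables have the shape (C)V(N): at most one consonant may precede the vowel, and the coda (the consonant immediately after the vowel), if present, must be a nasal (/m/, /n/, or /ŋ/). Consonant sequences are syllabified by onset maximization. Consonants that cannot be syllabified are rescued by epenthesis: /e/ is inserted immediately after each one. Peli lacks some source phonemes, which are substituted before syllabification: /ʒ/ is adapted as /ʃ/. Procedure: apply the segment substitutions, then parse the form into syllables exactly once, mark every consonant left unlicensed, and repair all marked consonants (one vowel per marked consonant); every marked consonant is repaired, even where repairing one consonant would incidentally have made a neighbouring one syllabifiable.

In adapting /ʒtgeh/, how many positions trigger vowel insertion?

3

After substitution the input is /ʃtgeh/.
The unsyllabifiable consonants are /ʃ/, /t/, /h/; each receives one epenthetic vowel.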